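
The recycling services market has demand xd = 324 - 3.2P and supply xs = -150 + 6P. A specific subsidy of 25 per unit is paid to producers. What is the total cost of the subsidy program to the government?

Pre-subsidy: 324 - 3.2P = -150 + 6P gives P* = 1185/23, x* = 3660/23.
With the subsidy, sellers receive Ps = Pb + 25 for each unit, where Pb is the price buyers pay.
Supply in terms of Pb becomes xs = -150 + 6(Pb + 25) = 0 + 6Pb. Setting this equal to demand: 324 - 3.2Pb = 0 + 6Pb, so Pb = 810/23.
Sellers receive Ps = 810/23 + 25 = 1385/23; x' = 324 − 3.2·(810/23) = 4860/23.
Government outlay = subsidy × quantity = 25 × 4860/23 = 121500/23.

Government cost = 121500/23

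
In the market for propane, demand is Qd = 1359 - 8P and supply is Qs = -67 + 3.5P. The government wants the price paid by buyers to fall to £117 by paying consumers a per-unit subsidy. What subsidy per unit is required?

At a buyer price of 117, quantity demanded is 1359 − 8·117 = 423.
Sellers supply 423 only when they receive Ps with -67 + 3.5·Ps = 423, i.e. Ps = 140.
s = Ps − Pb = 140 − 117 = 23.

Required subsidy s = £23 per unit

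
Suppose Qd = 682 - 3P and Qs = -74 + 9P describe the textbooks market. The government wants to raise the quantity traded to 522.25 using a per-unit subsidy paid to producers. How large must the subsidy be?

Required subsidy s = 13 per unit

At Q = 522.25, invert demand for the buyer price: Pb = (682 − 522.25)/3 = 53.25; invert supply for the seller price: Ps = (522.25 − (-74))/9 = 66.25.
The subsidy must fill the gap: s = Ps − Pb = 66.25 − 53.25 = 13.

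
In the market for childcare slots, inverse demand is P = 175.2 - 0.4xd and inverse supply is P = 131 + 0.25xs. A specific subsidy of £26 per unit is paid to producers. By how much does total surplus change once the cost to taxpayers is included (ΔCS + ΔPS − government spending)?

Pre-subsidy: 175.2 - 0.4x = 131 + 0.25x gives x* = 68 and P* = 148.
With the subsidy, sellers receive Ps = Pb + 26 for each unit, where Pb is the price buyers pay.
On the curves, Pb = 175.2 - 0.4x and Ps = 131 + 0.25x; the wedge Ps − Pb = 26 gives 131 + 0.25x − (175.2 - 0.4x) = 26, so x' = 108.
Then Pb = 175.2 − 0.4·108 = 132 and Ps = 131 + 0.25·108 = 158.
ΔCS = ½(68 + 108)(148 − 132) = 1408; ΔPS = ½(68 + 108)(158 − 148) = 880.
Government spending = 26 × 108 = 2808.
Net change = 1408 + 880 − 2808 = -520. The loss equals the DWL triangle ½·26·40.

Net change in total surplus = -£520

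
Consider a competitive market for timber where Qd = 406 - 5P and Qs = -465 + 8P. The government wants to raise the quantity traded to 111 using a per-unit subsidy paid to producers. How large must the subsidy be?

At Q = 111, invert demand for the buyer price: Pb = (406 − 111)/5 = 59; invert supply for the seller price: Ps = (111 − (-465))/8 = 72.
The subsidy must fill the gap: s = Ps − Pb = 72 − 59 = 13.

Required subsidy s = 13 per unit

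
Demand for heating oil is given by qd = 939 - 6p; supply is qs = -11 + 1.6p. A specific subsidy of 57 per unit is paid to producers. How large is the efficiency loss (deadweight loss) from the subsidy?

Deadweight loss = 2052

Pre-subsidy: 939 - 6p = -11 + 1.6p gives p* = 125, q* = 189.
With the subsidy, sellers receive ps = pb + 57 for each unit, where pb is the price buyers pay.
Supply in terms of pb becomes qs = -11 + 1.6(pb + 57) = 80.2 + 1.6pb. Setting this equal to demand: 939 - 6pb = 80.2 + 1.6pb, so pb = 113.
Sellers receive ps = 113 + 57 = 170; q' = 939 − 6·113 = 261.
The subsidy expands output by 261 − 189 = 72 past the efficient level; on those units the gap between marginal cost and willingness to pay runs from 0 up to 57.
DWL = ½ × 57 × 72 = 2052.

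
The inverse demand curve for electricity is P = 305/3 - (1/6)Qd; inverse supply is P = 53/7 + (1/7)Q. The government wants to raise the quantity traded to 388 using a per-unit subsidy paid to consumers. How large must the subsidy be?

At Q = 388, from the demand curve buyers pay Pb = 305/3 − (1/6)·388 = 37; from the supply curve sellers need Ps = 53/7 + (1/7)·388 = 63.
The subsidy must fill the gap: s = Ps − Pb = 63 − 37 = 26.

Required subsidy s = 26 per unit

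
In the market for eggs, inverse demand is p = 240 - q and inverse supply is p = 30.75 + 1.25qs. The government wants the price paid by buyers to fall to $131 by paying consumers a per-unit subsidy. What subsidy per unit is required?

At a buyer price of 131, quantity demanded is 240 − 1·131 = 109.
Sellers supply 109 only when they receive ps = 30.75 + 1.25·109 = 167.
s = ps − pb = 167 − 131 = 36.

Required subsidy s = $36 per unit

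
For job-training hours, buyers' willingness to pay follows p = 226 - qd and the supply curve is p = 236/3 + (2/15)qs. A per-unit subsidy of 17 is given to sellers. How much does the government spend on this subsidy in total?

Government cost = 2465

Pre-subsidy: 226 - q = 236/3 + (2/15)q gives q* = 130 and p* = 96.
With the subsidy, sellers receive ps = pb + 17 for each unit, where pb is the price buyers pay.
On the curves, pb = 226 - q and ps = 236/3 + (2/15)q; the wedge ps − pb = 17 gives 236/3 + (2/15)q − (226 - q) = 17, so q' = 145.
Then pb = 226 − 1·145 = 81 and ps = 236/3 + (2/15)·145 = 98.
Government outlay = subsidy × quantity = 17 × 145 = 2465.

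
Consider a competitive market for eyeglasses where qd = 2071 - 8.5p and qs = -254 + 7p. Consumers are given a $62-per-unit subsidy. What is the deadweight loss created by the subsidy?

Deadweight loss = $7378

Pre-subsidy: 2071 - 8.5p = -254 + 7p gives p* = 150, q* = 796.
With the rebate, buyers effectively pay pb = ps − 62, where ps is the price sellers receive.
Demand in terms of ps becomes qd = 2071 − 8.5(ps − 62) = 2598 - 8.5ps. Setting this equal to supply: 2598 - 8.5ps = -254 + 7ps, so ps = 184.
Buyers pay pb = 184 − 62 = 122; q' = -254 + 7·184 = 1034.
The subsidy expands output by 1034 − 796 = 238 past the efficient level; on those units the gap between marginal cost and willingness to pay runs from 0 up to 62.
DWL = ½ × 62 × 238 = 7378.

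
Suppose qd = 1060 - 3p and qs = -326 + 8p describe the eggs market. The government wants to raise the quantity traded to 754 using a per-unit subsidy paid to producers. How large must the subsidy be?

At q = 754, invert demand for the buyer price: pb = (1060 − 754)/3 = 102; invert supply for the seller price: ps = (754 − (-326))/8 = 135.
The subsidy must fill the gap: s = ps − pb = 135 − 102 = 33.

Required subsidy s = 33 per unit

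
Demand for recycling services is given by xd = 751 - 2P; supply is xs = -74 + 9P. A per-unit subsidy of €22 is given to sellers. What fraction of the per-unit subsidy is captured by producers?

Pre-subsidy: 751 - 2P = -74 + 9P gives P* = 75, x* = 601.
With the subsidy, sellers receive Ps = Pb + 22 for each unit, where Pb is the price buyers pay.
Supply in terms of Pb becomes xs = -74 + 9(Pb + 22) = 124 + 9Pb. Setting this equal to demand: 751 - 2Pb = 124 + 9Pb, so Pb = 57.
Sellers receive Ps = 57 + 22 = 79; x' = 751 − 2·57 = 637.
Buyers' price falls by P* − Pb = 75 − 57 = 18; sellers' price rises by Ps − P* = 79 − 75 = 4.
So producers capture 4/22 = 2/11 of each unit of subsidy.

Producer share = 2/11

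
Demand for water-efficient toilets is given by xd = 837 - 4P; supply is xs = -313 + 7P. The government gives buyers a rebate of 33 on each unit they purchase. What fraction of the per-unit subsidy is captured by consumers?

Pre-subsidy: 837 - 4P = -313 + 7P gives P* = 1150/11, x* = 4607/11.
With the rebate, buyers effectively pay Pb = Ps − 33, where Ps is the price sellers receive.
Demand in terms of Ps becomes xd = 837 − 4(Ps − 33) = 969 - 4Ps. Setting this equal to supply: 969 - 4Ps = -313 + 7Ps, so Ps = 1282/11.
Buyers pay Pb = 1282/11 − 33 = 919/11; x' = -313 + 7·(1282/11) = 5531/11.
Buyers' price falls by P* − Pb = 1150/11 − 919/11 = 21; sellers' price rises by Ps − P* = 1282/11 − 1150/11 = 12.
So consumers capture 21/33 = 7/11 of each unit of subsidy.

Consumer share = 7/11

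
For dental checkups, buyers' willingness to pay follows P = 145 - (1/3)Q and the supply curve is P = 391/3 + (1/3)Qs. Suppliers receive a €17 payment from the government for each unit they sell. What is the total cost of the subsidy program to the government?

Pre-subsidy: 145 - (1/3)Q = 391/3 + (1/3)Q gives Q* = 22 and P* = 413/3.
With the subsidy, sellers receive Ps = Pb + 17 for each unit, where Pb is the price buyers pay.
On the curves, Pb = 145 - (1/3)Q and Ps = 391/3 + (1/3)Q; the wedge Ps − Pb = 17 gives 391/3 + (1/3)Q − (145 - (1/3)Q) = 17, so Q' = 47.5.
Then Pb = 145 − (1/3)·47.5 = 775/6 and Ps = 391/3 + (1/3)·47.5 = 877/6.
Government outlay = subsidy × quantity = 17 × 47.5 = 807.5.

Government cost = €807.5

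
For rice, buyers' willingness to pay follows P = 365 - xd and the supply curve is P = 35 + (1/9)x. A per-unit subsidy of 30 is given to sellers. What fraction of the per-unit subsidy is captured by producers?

Producer share = 0.1

Pre-subsidy: 365 - x = 35 + (1/9)x gives x* = 297 and P* = 68.
With the subsidy, sellers receive Ps = Pb + 30 for each unit, where Pb is the price buyers pay.
On the curves, Pb = 365 - x and Ps = 35 + (1/9)x; the wedge Ps − Pb = 30 gives 35 + (1/9)x − (365 - x) = 30, so x' = 324.
Then Pb = 365 − 1·324 = 41 and Ps = 35 + (1/9)·324 = 71.
Buyers' price falls by P* − Pb = 68 − 41 = 27; sellers' price rises by Ps − P* = 71 − 68 = 3.
So producers capture 3/30 = 0.1 of each unit of subsidy.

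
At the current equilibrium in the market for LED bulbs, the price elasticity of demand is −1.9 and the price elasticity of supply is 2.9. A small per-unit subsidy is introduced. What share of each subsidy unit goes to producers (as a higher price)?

Producer share = 19/48

For a small subsidy around the equilibrium, the benefit split depends on the relative slopes, which at a point are proportional to the elasticities.
Buyer share = εs/(εs + |εd|) = 2.9/(2.9 + 1.9) = 29/48; seller share = |εd|/(εs + |εd|) = 19/48.
So producers capture 19/48 of the subsidy.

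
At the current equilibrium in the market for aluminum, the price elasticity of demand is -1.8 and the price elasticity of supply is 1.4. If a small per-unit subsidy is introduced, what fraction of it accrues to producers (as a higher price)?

Producer share = 0.5625

For a small subsidy around the equilibrium, the benefit split depends on the relative slopes, which at a point are proportional to the elasticities.
Buyer share = εs/(εs + |εd|) = 1.4/(1.4 + 1.8) = 0.4375; seller share = |εd|/(εs + |εd|) = 0.5625.
So producers capture 0.5625 of the subsidy.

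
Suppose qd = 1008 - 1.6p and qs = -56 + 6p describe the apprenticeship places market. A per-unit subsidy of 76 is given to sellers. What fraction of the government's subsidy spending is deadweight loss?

DWL / government spending = 3/55

Pre-subsidy: 1008 - 1.6p = -56 + 6p gives p* = 140, q* = 784.
With the subsidy, sellers receive ps = pb + 76 for each unit, where pb is the price buyers pay.
Supply in terms of pb becomes qs = -56 + 6(pb + 76) = 400 + 6pb. Setting this equal to demand: 1008 - 1.6pb = 400 + 6pb, so pb = 80.
Sellers receive ps = 80 + 76 = 156; q' = 1008 − 1.6·80 = 880.
ΔCS = ½(784 + 880)(140 − 80) = 49920; ΔPS = ½(784 + 880)(156 − 140) = 13312.
Government spending = 76 × 880 = 66880.
DWL = ½ × 76 × (880 − 784) = 3648; fraction = 3648 / 66880 = 3/55.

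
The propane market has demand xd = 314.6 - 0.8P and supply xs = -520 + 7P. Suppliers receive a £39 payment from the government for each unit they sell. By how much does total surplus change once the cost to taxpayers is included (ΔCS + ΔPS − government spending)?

Pre-subsidy: 314.6 - 0.8P = -520 + 7P gives P* = 107, x* = 229.
With the subsidy, sellers receive Ps = Pb + 39 for each unit, where Pb is the price buyers pay.
Supply in terms of Pb becomes xs = -520 + 7(Pb + 39) = -247 + 7Pb. Setting this equal to demand: 314.6 - 0.8Pb = -247 + 7Pb, so Pb = 72.
Sellers receive Ps = 72 + 39 = 111; x' = 314.6 − 0.8·72 = 257.
ΔCS = ½(229 + 257)(107 − 72) = 8505; ΔPS = ½(229 + 257)(111 − 107) = 972.
Government spending = 39 × 257 = 10023.
Net change = 8505 + 972 − 10023 = -546. The loss equals the DWL triangle ½·39·28.

Net change in total surplus = -£546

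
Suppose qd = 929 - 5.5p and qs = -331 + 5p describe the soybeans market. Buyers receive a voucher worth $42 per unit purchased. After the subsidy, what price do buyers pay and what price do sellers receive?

Buyers pay $100; sellers receive $142

Pre-subsidy: 929 - 5.5p = -331 + 5p gives p* = 120, q* = 269.
With the rebate, buyers effectively pay pb = ps − 42, where ps is the price sellers receive.
Demand in terms of ps becomes qd = 929 − 5.5(ps − 42) = 1160 - 5.5ps. Setting this equal to supply: 1160 - 5.5ps = -331 + 5ps, so ps = 142.
Buyers pay pb = 142 − 42 = 100; q' = -331 + 5·142 = 379.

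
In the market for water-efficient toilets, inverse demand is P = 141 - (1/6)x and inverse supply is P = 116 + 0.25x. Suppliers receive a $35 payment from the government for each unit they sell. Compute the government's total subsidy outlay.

Government cost = $5040

Pre-subsidy: 141 - (1/6)x = 116 + 0.25x gives x* = 60 and P* = 131.
With the subsidy, sellers receive Ps = Pb + 35 for each unit, where Pb is the price buyers pay.
On the curves, Pb = 141 - (1/6)x and Ps = 116 + 0.25x; the wedge Ps − Pb = 35 gives 116 + 0.25x − (141 - (1/6)x) = 35, so x' = 144.
Then Pb = 141 − (1/6)·144 = 117 and Ps = 116 + 0.25·144 = 152.
Government outlay = subsidy × quantity = 35 × 144 = 5040.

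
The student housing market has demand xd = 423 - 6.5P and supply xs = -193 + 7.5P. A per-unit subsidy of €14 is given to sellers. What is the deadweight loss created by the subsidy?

Pre-subsidy: 423 - 6.5P = -193 + 7.5P gives P* = 44, x* = 137.
With the subsidy, sellers receive Ps = Pb + 14 for each unit, where Pb is the price buyers pay.
Supply in terms of Pb becomes xs = -193 + 7.5(Pb + 14) = -88 + 7.5Pb. Setting this equal to demand: 423 - 6.5Pb = -88 + 7.5Pb, so Pb = 36.5.
Sellers receive Ps = 36.5 + 14 = 50.5; x' = 423 − 6.5·36.5 = 185.75.
The subsidy expands output by 185.75 − 137 = 48.75 past the efficient level; on those units the gap between marginal cost and willingness to pay runs from 0 up to 14.
DWL = ½ × 14 × 48.75 = 341.25.

Deadweight loss = €341.25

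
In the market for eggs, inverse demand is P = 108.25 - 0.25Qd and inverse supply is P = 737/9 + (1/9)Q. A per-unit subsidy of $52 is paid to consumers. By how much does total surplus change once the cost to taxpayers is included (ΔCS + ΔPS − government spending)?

Net change in total surplus = -$3744

Pre-subsidy: 108.25 - 0.25Q = 737/9 + (1/9)Q gives Q* = 73 and P* = 90.
With the rebate, buyers effectively pay Pb = Ps − 52, where Ps is the price sellers receive.
On the curves, Pb = 108.25 - 0.25Q and Ps = 737/9 + (1/9)Q; the wedge Ps − Pb = 52 gives 737/9 + (1/9)Q − (108.25 - 0.25Q) = 52, so Q' = 217.
Then Pb = 108.25 − 0.25·217 = 54 and Ps = 737/9 + (1/9)·217 = 106.
ΔCS = ½(73 + 217)(90 − 54) = 5220; ΔPS = ½(73 + 217)(106 − 90) = 2320.
Government spending = 52 × 217 = 11284.
Net change = 5220 + 2320 − 11284 = -3744. The loss equals the DWL triangle ½·52·144.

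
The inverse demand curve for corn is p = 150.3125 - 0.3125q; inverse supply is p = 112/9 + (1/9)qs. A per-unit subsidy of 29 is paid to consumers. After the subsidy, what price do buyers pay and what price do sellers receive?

Pre-subsidy: 150.3125 - 0.3125q = 112/9 + (1/9)q gives q* = 19853/61 and p* = 2965/61.
With the rebate, buyers effectively pay pb = ps − 29, where ps is the price sellers receive.
On the curves, pb = 150.3125 - 0.3125q and ps = 112/9 + (1/9)q; the wedge ps − pb = 29 gives 112/9 + (1/9)q − (150.3125 - 0.3125q) = 29, so q' = 24029/61.
Then pb = 150.3125 − 0.3125·(24029/61) = 1660/61 and ps = 112/9 + (1/9)·(24029/61) = 3429/61.

Buyers pay 1660/61; sellers receive 3429/61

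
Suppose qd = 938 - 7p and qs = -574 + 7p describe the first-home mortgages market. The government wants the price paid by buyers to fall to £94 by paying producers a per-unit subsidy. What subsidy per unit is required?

At a buyer price of 94, quantity demanded is 938 − 7·94 = 280.
Sellers supply 280 only when they receive ps with -574 + 7·ps = 280, i.e. ps = 122.
s = ps − pb = 122 − 94 = 28.

Required subsidy s = £28 per unit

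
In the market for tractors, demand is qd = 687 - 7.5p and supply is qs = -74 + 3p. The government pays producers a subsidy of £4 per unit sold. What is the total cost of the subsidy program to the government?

Pre-subsidy: 687 - 7.5p = -74 + 3p gives p* = 1522/21, q* = 1004/7.
With the subsidy, sellers receive ps = pb + 4 for each unit, where pb is the price buyers pay.
Supply in terms of pb becomes qs = -74 + 3(pb + 4) = -62 + 3pb. Setting this equal to demand: 687 - 7.5pb = -62 + 3pb, so pb = 214/3.
Sellers receive ps = 214/3 + 4 = 226/3; q' = 687 − 7.5·(214/3) = 152.
Government outlay = subsidy × quantity = 4 × 152 = 608.

Government cost = £608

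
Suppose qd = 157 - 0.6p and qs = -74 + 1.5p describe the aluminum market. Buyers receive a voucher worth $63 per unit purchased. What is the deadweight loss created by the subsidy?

Pre-subsidy: 157 - 0.6p = -74 + 1.5p gives p* = 110, q* = 91.
With the rebate, buyers effectively pay pb = ps − 63, where ps is the price sellers receive.
Demand in terms of ps becomes qd = 157 − 0.6(ps − 63) = 194.8 - 0.6ps. Setting this equal to supply: 194.8 - 0.6ps = -74 + 1.5ps, so ps = 128.
Buyers pay pb = 128 − 63 = 65; q' = -74 + 1.5·128 = 118.
The subsidy expands output by 118 − 91 = 27 past the efficient level; on those units the gap between marginal cost and willingness to pay runs from 0 up to 63.
DWL = ½ × 63 × 27 = 850.5.

Deadweight loss = $850.5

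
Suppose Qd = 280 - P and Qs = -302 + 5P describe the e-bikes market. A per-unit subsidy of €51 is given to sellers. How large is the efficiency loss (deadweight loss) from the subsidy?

Pre-subsidy: 280 - P = -302 + 5P gives P* = 97, Q* = 183.
With the subsidy, sellers receive Ps = Pb + 51 for each unit, where Pb is the price buyers pay.
Supply in terms of Pb becomes Qs = -302 + 5(Pb + 51) = -47 + 5Pb. Setting this equal to demand: 280 - Pb = -47 + 5Pb, so Pb = 54.5.
Sellers receive Ps = 54.5 + 51 = 105.5; Q' = 280 − 1·54.5 = 225.5.
The subsidy expands output by 225.5 − 183 = 42.5 past the efficient level; on those units the gap between marginal cost and willingness to pay runs from 0 up to 51.
DWL = ½ × 51 × 42.5 = 1083.75.

Deadweight loss = €1083.75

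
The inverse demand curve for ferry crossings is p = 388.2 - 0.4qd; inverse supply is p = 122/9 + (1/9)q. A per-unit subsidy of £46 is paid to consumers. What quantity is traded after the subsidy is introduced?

q' = 823

Pre-subsidy: 388.2 - 0.4q = 122/9 + (1/9)q gives q* = 733 and p* = 95.
With the rebate, buyers effectively pay pb = ps − 46, where ps is the price sellers receive.
On the curves, pb = 388.2 - 0.4q and ps = 122/9 + (1/9)q; the wedge ps − pb = 46 gives 122/9 + (1/9)q − (388.2 - 0.4q) = 46, so q' = 823.
Then pb = 388.2 − 0.4·823 = 59 and ps = 122/9 + (1/9)·823 = 105.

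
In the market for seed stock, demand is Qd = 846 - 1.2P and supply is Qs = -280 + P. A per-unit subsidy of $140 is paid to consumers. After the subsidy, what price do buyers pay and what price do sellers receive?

Pre-subsidy: 846 - 1.2P = -280 + P gives P* = 5630/11, Q* = 2550/11.
With the rebate, buyers effectively pay Pb = Ps − 140, where Ps is the price sellers receive.
Demand in terms of Ps becomes Qd = 846 − 1.2(Ps − 140) = 1014 - 1.2Ps. Setting this equal to supply: 1014 - 1.2Ps = -280 + Ps, so Ps = 6470/11.
Buyers pay Pb = 6470/11 − 140 = 4930/11; Q' = -280 + 1·(6470/11) = 3390/11.

Buyers pay 4930/11; sellers receive 6470/11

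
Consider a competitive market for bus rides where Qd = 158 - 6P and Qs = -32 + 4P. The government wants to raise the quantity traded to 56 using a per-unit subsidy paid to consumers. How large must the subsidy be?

Required subsidy s = 5 per unit

At Q = 56, invert demand for the buyer price: Pb = (158 − 56)/6 = 17; invert supply for the seller price: Ps = (56 − (-32))/4 = 22.
The subsidy must fill the gap: s = Ps − Pb = 22 − 17 = 5.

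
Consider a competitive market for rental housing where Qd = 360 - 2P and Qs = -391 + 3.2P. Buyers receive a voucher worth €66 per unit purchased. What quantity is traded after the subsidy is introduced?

Pre-subsidy: 360 - 2P = -391 + 3.2P gives P* = 3755/26, Q* = 925/13.
With the rebate, buyers effectively pay Pb = Ps − 66, where Ps is the price sellers receive.
Demand in terms of Ps becomes Qd = 360 − 2(Ps − 66) = 492 - 2Ps. Setting this equal to supply: 492 - 2Ps = -391 + 3.2Ps, so Ps = 4415/26.
Buyers pay Pb = 4415/26 − 66 = 2699/26; Q' = -391 + 3.2·(4415/26) = 1981/13.

Q' = 1981/13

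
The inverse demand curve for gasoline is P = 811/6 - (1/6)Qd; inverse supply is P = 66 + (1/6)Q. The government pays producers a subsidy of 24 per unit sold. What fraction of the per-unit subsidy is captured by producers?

Producer share = 0.5

Pre-subsidy: 811/6 - (1/6)Q = 66 + (1/6)Q gives Q* = 207.5 and P* = 1207/12.
With the subsidy, sellers receive Ps = Pb + 24 for each unit, where Pb is the price buyers pay.
On the curves, Pb = 811/6 - (1/6)Q and Ps = 66 + (1/6)Q; the wedge Ps − Pb = 24 gives 66 + (1/6)Q − (811/6 - (1/6)Q) = 24, so Q' = 279.5.
Then Pb = 811/6 − (1/6)·279.5 = 1063/12 and Ps = 66 + (1/6)·279.5 = 1351/12.
Buyers' price falls by P* − Pb = 1207/12 − 1063/12 = 12; sellers' price rises by Ps − P* = 1351/12 − 1207/12 = 12.
So producers capture 12/24 = 0.5 of each unit of subsidy.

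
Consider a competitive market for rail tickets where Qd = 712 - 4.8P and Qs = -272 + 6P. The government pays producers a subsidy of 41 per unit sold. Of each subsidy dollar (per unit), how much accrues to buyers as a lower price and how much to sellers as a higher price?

Pre-subsidy: 712 - 4.8P = -272 + 6P gives P* = 820/9, Q* = 824/3.
With the subsidy, sellers receive Ps = Pb + 41 for each unit, where Pb is the price buyers pay.
Supply in terms of Pb becomes Qs = -272 + 6(Pb + 41) = -26 + 6Pb. Setting this equal to demand: 712 - 4.8Pb = -26 + 6Pb, so Pb = 205/3.
Sellers receive Ps = 205/3 + 41 = 328/3; Q' = 712 − 4.8·(205/3) = 384.
Buyers' price falls by P* − Pb = 820/9 − 205/3 = 205/9; sellers' price rises by Ps − P* = 328/3 − 820/9 = 164/9.

Buyers gain 205/9 per unit; sellers gain 164/9 per unit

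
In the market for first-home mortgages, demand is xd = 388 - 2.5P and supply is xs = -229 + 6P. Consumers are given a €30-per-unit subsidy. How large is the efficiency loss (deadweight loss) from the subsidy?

Deadweight loss = 13500/17

Pre-subsidy: 388 - 2.5P = -229 + 6P gives P* = 1234/17, x* = 3511/17.
With the rebate, buyers effectively pay Pb = Ps − 30, where Ps is the price sellers receive.
Demand in terms of Ps becomes xd = 388 − 2.5(Ps − 30) = 463 - 2.5Ps. Setting this equal to supply: 463 - 2.5Ps = -229 + 6Ps, so Ps = 1384/17.
Buyers pay Pb = 1384/17 − 30 = 874/17; x' = -229 + 6·(1384/17) = 4411/17.
The subsidy expands output by 4411/17 − 3511/17 = 900/17 past the efficient level; on those units the gap between marginal cost and willingness to pay runs from 0 up to 30.
DWL = ½ × 30 × 900/17 = 13500/17.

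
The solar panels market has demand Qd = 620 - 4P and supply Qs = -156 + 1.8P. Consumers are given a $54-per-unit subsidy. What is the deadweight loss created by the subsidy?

Deadweight loss = 52488/29

Pre-subsidy: 620 - 4P = -156 + 1.8P gives P* = 3880/29, Q* = 2460/29.
With the rebate, buyers effectively pay Pb = Ps − 54, where Ps is the price sellers receive.
Demand in terms of Ps becomes Qd = 620 − 4(Ps − 54) = 836 - 4Ps. Setting this equal to supply: 836 - 4Ps = -156 + 1.8Ps, so Ps = 4960/29.
Buyers pay Pb = 4960/29 − 54 = 3394/29; Q' = -156 + 1.8·(4960/29) = 4404/29.
The subsidy expands output by 4404/29 − 2460/29 = 1944/29 past the efficient level; on those units the gap between marginal cost and willingness to pay runs from 0 up to 54.
DWL = ½ × 54 × 1944/29 = 52488/29.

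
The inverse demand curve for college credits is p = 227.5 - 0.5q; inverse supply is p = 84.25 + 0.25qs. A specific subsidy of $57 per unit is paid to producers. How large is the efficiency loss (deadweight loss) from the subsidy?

Deadweight loss = $2166

Pre-subsidy: 227.5 - 0.5q = 84.25 + 0.25q gives q* = 191 and p* = 132.
With the subsidy, sellers receive ps = pb + 57 for each unit, where pb is the price buyers pay.
On the curves, pb = 227.5 - 0.5q and ps = 84.25 + 0.25q; the wedge ps − pb = 57 gives 84.25 + 0.25q − (227.5 - 0.5q) = 57, so q' = 267.
Then pb = 227.5 − 0.5·267 = 94 and ps = 84.25 + 0.25·267 = 151.
The subsidy expands output by 267 − 191 = 76 past the efficient level; on those units the gap between marginal cost and willingness to pay runs from 0 up to 57.
DWL = ½ × 57 × 76 = 2166.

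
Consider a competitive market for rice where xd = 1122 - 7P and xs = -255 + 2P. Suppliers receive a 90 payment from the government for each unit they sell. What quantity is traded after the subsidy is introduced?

Pre-subsidy: 1122 - 7P = -255 + 2P gives P* = 153, x* = 51.
With the subsidy, sellers receive Ps = Pb + 90 for each unit, where Pb is the price buyers pay.
Supply in terms of Pb becomes xs = -255 + 2(Pb + 90) = -75 + 2Pb. Setting this equal to demand: 1122 - 7Pb = -75 + 2Pb, so Pb = 133.
Sellers receive Ps = 133 + 90 = 223; x' = 1122 − 7·133 = 191.

x' = 191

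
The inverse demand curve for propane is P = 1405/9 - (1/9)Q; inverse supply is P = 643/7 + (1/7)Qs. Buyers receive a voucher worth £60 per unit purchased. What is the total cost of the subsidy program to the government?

Government cost = £29355

Pre-subsidy: 1405/9 - (1/9)Q = 643/7 + (1/7)Q gives Q* = 253 and P* = 128.
With the rebate, buyers effectively pay Pb = Ps − 60, where Ps is the price sellers receive.
On the curves, Pb = 1405/9 - (1/9)Q and Ps = 643/7 + (1/7)Q; the wedge Ps − Pb = 60 gives 643/7 + (1/7)Q − (1405/9 - (1/9)Q) = 60, so Q' = 489.25.
Then Pb = 1405/9 − (1/9)·489.25 = 101.75 and Ps = 643/7 + (1/7)·489.25 = 161.75.
Government outlay = subsidy × quantity = 60 × 489.25 = 29355.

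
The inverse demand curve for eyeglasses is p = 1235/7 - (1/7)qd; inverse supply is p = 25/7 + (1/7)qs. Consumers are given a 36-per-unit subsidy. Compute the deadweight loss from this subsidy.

Pre-subsidy: 1235/7 - (1/7)q = 25/7 + (1/7)q gives q* = 605 and p* = 90.
With the rebate, buyers effectively pay pb = ps − 36, where ps is the price sellers receive.
On the curves, pb = 1235/7 - (1/7)q and ps = 25/7 + (1/7)q; the wedge ps − pb = 36 gives 25/7 + (1/7)q − (1235/7 - (1/7)q) = 36, so q' = 731.
Then pb = 1235/7 − (1/7)·731 = 72 and ps = 25/7 + (1/7)·731 = 108.
The subsidy expands output by 731 − 605 = 126 past the efficient level; on those units the gap between marginal cost and willingness to pay runs from 0 up to 36.
DWL = ½ × 36 × 126 = 2268.

Deadweight loss = 2268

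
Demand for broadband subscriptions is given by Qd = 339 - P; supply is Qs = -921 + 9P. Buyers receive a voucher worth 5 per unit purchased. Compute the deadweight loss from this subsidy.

Deadweight loss = 11.25

Pre-subsidy: 339 - P = -921 + 9P gives P* = 126, Q* = 213.
With the rebate, buyers effectively pay Pb = Ps − 5, where Ps is the price sellers receive.
Demand in terms of Ps becomes Qd = 339 − 1(Ps − 5) = 344 - Ps. Setting this equal to supply: 344 - Ps = -921 + 9Ps, so Ps = 126.5.
Buyers pay Pb = 126.5 − 5 = 121.5; Q' = -921 + 9·126.5 = 217.5.
The subsidy expands output by 217.5 − 213 = 4.5 past the efficient level; on those units the gap between marginal cost and willingness to pay runs from 0 up to 5.
DWL = ½ × 5 × 4.5 = 11.25.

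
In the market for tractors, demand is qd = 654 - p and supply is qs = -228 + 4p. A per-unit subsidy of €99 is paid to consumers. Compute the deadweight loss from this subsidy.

Deadweight loss = €3920.4

Pre-subsidy: 654 - p = -228 + 4p gives p* = 176.4, q* = 477.6.
With the rebate, buyers effectively pay pb = ps − 99, where ps is the price sellers receive.
Demand in terms of ps becomes qd = 654 − 1(ps − 99) = 753 - ps. Setting this equal to supply: 753 - ps = -228 + 4ps, so ps = 196.2.
Buyers pay pb = 196.2 − 99 = 97.2; q' = -228 + 4·196.2 = 556.8.
The subsidy expands output by 556.8 − 477.6 = 79.2 past the efficient level; on those units the gap between marginal cost and willingness to pay runs from 0 up to 99.
DWL = ½ × 99 × 79.2 = 3920.4.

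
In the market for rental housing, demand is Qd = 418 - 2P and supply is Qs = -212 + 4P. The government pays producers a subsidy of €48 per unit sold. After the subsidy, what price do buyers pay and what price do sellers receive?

Pre-subsidy: 418 - 2P = -212 + 4P gives P* = 105, Q* = 208.
With the subsidy, sellers receive Ps = Pb + 48 for each unit, where Pb is the price buyers pay.
Supply in terms of Pb becomes Qs = -212 + 4(Pb + 48) = -20 + 4Pb. Setting this equal to demand: 418 - 2Pb = -20 + 4Pb, so Pb = 73.
Sellers receive Ps = 73 + 48 = 121; Q' = 418 − 2·73 = 272.

Buyers pay €73; sellers receive €121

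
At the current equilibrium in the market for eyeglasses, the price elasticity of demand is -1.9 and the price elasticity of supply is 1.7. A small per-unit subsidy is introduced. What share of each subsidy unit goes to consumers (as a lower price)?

For a small subsidy around the equilibrium, the benefit split depends on the relative slopes, which at a point are proportional to the elasticities.
Buyer share = εs/(εs + |εd|) = 1.7/(1.7 + 1.9) = 17/36; seller share = |εd|/(εs + |εd|) = 19/36.

Consumer share = 17/36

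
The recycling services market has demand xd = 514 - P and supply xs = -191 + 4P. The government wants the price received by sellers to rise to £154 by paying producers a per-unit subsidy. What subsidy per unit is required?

Required subsidy s = £65 per unit

At a seller price of 154, quantity supplied is -191 + 4·154 = 425.
Buyers absorb 425 only when they pay Pb with 514 − 1·Pb = 425, i.e. Pb = 89.
s = Ps − Pb = 154 − 89 = 65.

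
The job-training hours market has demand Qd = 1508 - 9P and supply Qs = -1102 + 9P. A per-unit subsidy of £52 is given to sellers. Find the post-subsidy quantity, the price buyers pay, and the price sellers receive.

Pre-subsidy: 1508 - 9P = -1102 + 9P gives P* = 145, Q* = 203.
With the subsidy, sellers receive Ps = Pb + 52 for each unit, where Pb is the price buyers pay.
Supply in terms of Pb becomes Qs = -1102 + 9(Pb + 52) = -634 + 9Pb. Setting this equal to demand: 1508 - 9Pb = -634 + 9Pb, so Pb = 119.
Sellers receive Ps = 119 + 52 = 171; Q' = 1508 − 9·119 = 437.

Q' = 437; buyers pay £119; sellers receive £171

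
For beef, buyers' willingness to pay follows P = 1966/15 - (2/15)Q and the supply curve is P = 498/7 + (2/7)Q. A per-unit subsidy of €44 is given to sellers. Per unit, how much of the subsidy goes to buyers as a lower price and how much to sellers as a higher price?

Pre-subsidy: 1966/15 - (2/15)Q = 498/7 + (2/7)Q gives Q* = 143 and P* = 112.
With the subsidy, sellers receive Ps = Pb + 44 for each unit, where Pb is the price buyers pay.
On the curves, Pb = 1966/15 - (2/15)Q and Ps = 498/7 + (2/7)Q; the wedge Ps − Pb = 44 gives 498/7 + (2/7)Q − (1966/15 - (2/15)Q) = 44, so Q' = 248.
Then Pb = 1966/15 − (2/15)·248 = 98 and Ps = 498/7 + (2/7)·248 = 142.
Buyers' price falls by P* − Pb = 112 − 98 = 14; sellers' price rises by Ps − P* = 142 − 112 = 30.

Buyers gain €14 per unit; sellers gain €30 per unit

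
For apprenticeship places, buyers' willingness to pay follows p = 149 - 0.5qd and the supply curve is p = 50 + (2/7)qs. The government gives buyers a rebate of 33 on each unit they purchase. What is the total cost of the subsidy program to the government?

Pre-subsidy: 149 - 0.5q = 50 + (2/7)q gives q* = 126 and p* = 86.
With the rebate, buyers effectively pay pb = ps − 33, where ps is the price sellers receive.
On the curves, pb = 149 - 0.5q and ps = 50 + (2/7)q; the wedge ps − pb = 33 gives 50 + (2/7)q − (149 - 0.5q) = 33, so q' = 168.
Then pb = 149 − 0.5·168 = 65 and ps = 50 + (2/7)·168 = 98.
Government outlay = subsidy × quantity = 33 × 168 = 5544.

Government cost = 5544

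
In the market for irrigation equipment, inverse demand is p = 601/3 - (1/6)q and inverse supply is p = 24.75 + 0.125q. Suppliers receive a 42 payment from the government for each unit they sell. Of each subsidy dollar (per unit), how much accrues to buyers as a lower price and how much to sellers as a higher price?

Buyers gain 24 per unit; sellers gain 18 per unit

Pre-subsidy: 601/3 - (1/6)q = 24.75 + 0.125q gives q* = 602 and p* = 100.
With the subsidy, sellers receive ps = pb + 42 for each unit, where pb is the price buyers pay.
On the curves, pb = 601/3 - (1/6)q and ps = 24.75 + 0.125q; the wedge ps − pb = 42 gives 24.75 + 0.125q − (601/3 - (1/6)q) = 42, so q' = 746.
Then pb = 601/3 − (1/6)·746 = 76 and ps = 24.75 + 0.125·746 = 118.
Buyers' price falls by p* − pb = 100 − 76 = 24; sellers' price rises by ps − p* = 118 − 100 = 18.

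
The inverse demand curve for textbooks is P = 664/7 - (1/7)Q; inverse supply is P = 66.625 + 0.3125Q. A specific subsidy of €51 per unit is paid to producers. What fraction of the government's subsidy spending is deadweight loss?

Pre-subsidy: 664/7 - (1/7)Q = 66.625 + 0.3125Q gives Q* = 62 and P* = 86.
With the subsidy, sellers receive Ps = Pb + 51 for each unit, where Pb is the price buyers pay.
On the curves, Pb = 664/7 - (1/7)Q and Ps = 66.625 + 0.3125Q; the wedge Ps − Pb = 51 gives 66.625 + 0.3125Q − (664/7 - (1/7)Q) = 51, so Q' = 174.
Then Pb = 664/7 − (1/7)·174 = 70 and Ps = 66.625 + 0.3125·174 = 121.
ΔCS = ½(62 + 174)(86 − 70) = 1888; ΔPS = ½(62 + 174)(121 − 86) = 4130.
Government spending = 51 × 174 = 8874.
DWL = ½ × 51 × (174 − 62) = 2856; fraction = 2856 / 8874 = 28/87.

DWL / government spending = 28/87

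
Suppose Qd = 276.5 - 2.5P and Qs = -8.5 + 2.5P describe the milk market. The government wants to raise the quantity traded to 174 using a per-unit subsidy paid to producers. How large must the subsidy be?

At Q = 174, invert demand for the buyer price: Pb = (276.5 − 174)/2.5 = 41; invert supply for the seller price: Ps = (174 − (-8.5))/2.5 = 73.
The subsidy must fill the gap: s = Ps − Pb = 73 − 41 = 32.

Required subsidy s = 32 per unit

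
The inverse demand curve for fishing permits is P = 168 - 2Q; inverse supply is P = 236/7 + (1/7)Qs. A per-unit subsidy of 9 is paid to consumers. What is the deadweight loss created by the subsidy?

Deadweight loss = 18.9

Pre-subsidy: 168 - 2Q = 236/7 + (1/7)Q gives Q* = 188/3 and P* = 128/3.
With the rebate, buyers effectively pay Pb = Ps − 9, where Ps is the price sellers receive.
On the curves, Pb = 168 - 2Q and Ps = 236/7 + (1/7)Q; the wedge Ps − Pb = 9 gives 236/7 + (1/7)Q − (168 - 2Q) = 9, so Q' = 1003/15.
Then Pb = 168 − 2·(1003/15) = 514/15 and Ps = 236/7 + (1/7)·(1003/15) = 649/15.
The subsidy expands output by 1003/15 − 188/3 = 4.2 past the efficient level; on those units the gap between marginal cost and willingness to pay runs from 0 up to 9.
DWL = ½ × 9 × 4.2 = 18.9.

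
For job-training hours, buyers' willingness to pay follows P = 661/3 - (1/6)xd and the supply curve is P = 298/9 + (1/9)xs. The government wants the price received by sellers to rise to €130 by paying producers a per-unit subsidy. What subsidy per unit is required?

At a seller price of 130, quantity supplied is -298 + 9·130 = 872.
Buyers absorb 872 only when they pay Pb = 661/3 − (1/6)·872 = 75.
s = Ps − Pb = 130 − 75 = 55.

Required subsidy s = €55 per unit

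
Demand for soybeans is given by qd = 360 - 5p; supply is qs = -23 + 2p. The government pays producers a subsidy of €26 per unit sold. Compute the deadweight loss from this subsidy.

Deadweight loss = 3380/7

Pre-subsidy: 360 - 5p = -23 + 2p gives p* = 383/7, q* = 605/7.
With the subsidy, sellers receive ps = pb + 26 for each unit, where pb is the price buyers pay.
Supply in terms of pb becomes qs = -23 + 2(pb + 26) = 29 + 2pb. Setting this equal to demand: 360 - 5pb = 29 + 2pb, so pb = 331/7.
Sellers receive ps = 331/7 + 26 = 513/7; q' = 360 − 5·(331/7) = 865/7.
The subsidy expands output by 865/7 − 605/7 = 260/7 past the efficient level; on those units the gap between marginal cost and willingness to pay runs from 0 up to 26.
DWL = ½ × 26 × 260/7 = 3380/7.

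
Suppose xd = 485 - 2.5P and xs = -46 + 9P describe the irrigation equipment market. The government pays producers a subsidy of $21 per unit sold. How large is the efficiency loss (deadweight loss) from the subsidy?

Deadweight loss = 19845/46

Pre-subsidy: 485 - 2.5P = -46 + 9P gives P* = 1062/23, x* = 8500/23.
With the subsidy, sellers receive Ps = Pb + 21 for each unit, where Pb is the price buyers pay.
Supply in terms of Pb becomes xs = -46 + 9(Pb + 21) = 143 + 9Pb. Setting this equal to demand: 485 - 2.5Pb = 143 + 9Pb, so Pb = 684/23.
Sellers receive Ps = 684/23 + 21 = 1167/23; x' = 485 − 2.5·(684/23) = 9445/23.
The subsidy expands output by 9445/23 − 8500/23 = 945/23 past the efficient level; on those units the gap between marginal cost and willingness to pay runs from 0 up to 21.
DWL = ½ × 21 × 945/23 = 19845/46.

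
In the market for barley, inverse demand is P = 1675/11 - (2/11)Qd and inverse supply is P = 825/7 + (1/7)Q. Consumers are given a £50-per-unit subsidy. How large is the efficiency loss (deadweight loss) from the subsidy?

Deadweight loss = £3850

Pre-subsidy: 1675/11 - (2/11)Q = 825/7 + (1/7)Q gives Q* = 106 and P* = 133.
With the rebate, buyers effectively pay Pb = Ps − 50, where Ps is the price sellers receive.
On the curves, Pb = 1675/11 - (2/11)Q and Ps = 825/7 + (1/7)Q; the wedge Ps − Pb = 50 gives 825/7 + (1/7)Q − (1675/11 - (2/11)Q) = 50, so Q' = 260.
Then Pb = 1675/11 − (2/11)·260 = 105 and Ps = 825/7 + (1/7)·260 = 155.
The subsidy expands output by 260 − 106 = 154 past the efficient level; on those units the gap between marginal cost and willingness to pay runs from 0 up to 50.
DWL = ½ × 50 × 154 = 3850.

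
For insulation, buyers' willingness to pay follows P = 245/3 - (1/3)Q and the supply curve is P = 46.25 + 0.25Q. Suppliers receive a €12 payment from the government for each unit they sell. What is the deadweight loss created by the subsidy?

Pre-subsidy: 245/3 - (1/3)Q = 46.25 + 0.25Q gives Q* = 425/7 and P* = 430/7.
With the subsidy, sellers receive Ps = Pb + 12 for each unit, where Pb is the price buyers pay.
On the curves, Pb = 245/3 - (1/3)Q and Ps = 46.25 + 0.25Q; the wedge Ps − Pb = 12 gives 46.25 + 0.25Q − (245/3 - (1/3)Q) = 12, so Q' = 569/7.
Then Pb = 245/3 − (1/3)·(569/7) = 382/7 and Ps = 46.25 + 0.25·(569/7) = 466/7.
The subsidy expands output by 569/7 − 425/7 = 144/7 past the efficient level; on those units the gap between marginal cost and willingness to pay runs from 0 up to 12.
DWL = ½ × 12 × 144/7 = 864/7.

Deadweight loss = 864/7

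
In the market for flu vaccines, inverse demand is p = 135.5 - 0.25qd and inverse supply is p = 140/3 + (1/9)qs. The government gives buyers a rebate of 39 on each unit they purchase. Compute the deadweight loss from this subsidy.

Pre-subsidy: 135.5 - 0.25q = 140/3 + (1/9)q gives q* = 246 and p* = 74.
With the rebate, buyers effectively pay pb = ps − 39, where ps is the price sellers receive.
On the curves, pb = 135.5 - 0.25q and ps = 140/3 + (1/9)q; the wedge ps − pb = 39 gives 140/3 + (1/9)q − (135.5 - 0.25q) = 39, so q' = 354.
Then pb = 135.5 − 0.25·354 = 47 and ps = 140/3 + (1/9)·354 = 86.
The subsidy expands output by 354 − 246 = 108 past the efficient level; on those units the gap between marginal cost and willingness to pay runs from 0 up to 39.
DWL = ½ × 39 × 108 = 2106.

Deadweight loss = 2106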